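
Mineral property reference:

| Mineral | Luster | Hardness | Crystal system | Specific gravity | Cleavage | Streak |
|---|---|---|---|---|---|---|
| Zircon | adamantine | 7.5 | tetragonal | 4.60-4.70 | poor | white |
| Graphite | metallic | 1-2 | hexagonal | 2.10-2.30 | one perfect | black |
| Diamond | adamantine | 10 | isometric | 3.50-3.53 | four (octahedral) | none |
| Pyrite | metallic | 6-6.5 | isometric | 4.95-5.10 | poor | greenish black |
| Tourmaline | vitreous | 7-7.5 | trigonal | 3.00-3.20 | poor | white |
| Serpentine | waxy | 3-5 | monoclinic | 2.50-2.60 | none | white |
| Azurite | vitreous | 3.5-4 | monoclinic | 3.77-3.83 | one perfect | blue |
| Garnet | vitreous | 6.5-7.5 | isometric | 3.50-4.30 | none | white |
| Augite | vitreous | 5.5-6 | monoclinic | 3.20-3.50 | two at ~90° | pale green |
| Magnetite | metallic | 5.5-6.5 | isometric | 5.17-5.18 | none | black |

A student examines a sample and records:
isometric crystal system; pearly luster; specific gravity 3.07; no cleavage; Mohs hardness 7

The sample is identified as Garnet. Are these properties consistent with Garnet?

Inconsistent

Isometric crystal system — matches Garnet (isometric system).
Pearly luster — Garnet has vitreous luster; a mismatch.
Specific gravity 3.07 — Garnet has SG 3.50-4.30; a mismatch.
No cleavage — matches Garnet (cleavage none).
Mohs hardness 7 — matches Garnet (hardness 6.5-7.5).
2 of the observed properties are inconsistent with Garnet.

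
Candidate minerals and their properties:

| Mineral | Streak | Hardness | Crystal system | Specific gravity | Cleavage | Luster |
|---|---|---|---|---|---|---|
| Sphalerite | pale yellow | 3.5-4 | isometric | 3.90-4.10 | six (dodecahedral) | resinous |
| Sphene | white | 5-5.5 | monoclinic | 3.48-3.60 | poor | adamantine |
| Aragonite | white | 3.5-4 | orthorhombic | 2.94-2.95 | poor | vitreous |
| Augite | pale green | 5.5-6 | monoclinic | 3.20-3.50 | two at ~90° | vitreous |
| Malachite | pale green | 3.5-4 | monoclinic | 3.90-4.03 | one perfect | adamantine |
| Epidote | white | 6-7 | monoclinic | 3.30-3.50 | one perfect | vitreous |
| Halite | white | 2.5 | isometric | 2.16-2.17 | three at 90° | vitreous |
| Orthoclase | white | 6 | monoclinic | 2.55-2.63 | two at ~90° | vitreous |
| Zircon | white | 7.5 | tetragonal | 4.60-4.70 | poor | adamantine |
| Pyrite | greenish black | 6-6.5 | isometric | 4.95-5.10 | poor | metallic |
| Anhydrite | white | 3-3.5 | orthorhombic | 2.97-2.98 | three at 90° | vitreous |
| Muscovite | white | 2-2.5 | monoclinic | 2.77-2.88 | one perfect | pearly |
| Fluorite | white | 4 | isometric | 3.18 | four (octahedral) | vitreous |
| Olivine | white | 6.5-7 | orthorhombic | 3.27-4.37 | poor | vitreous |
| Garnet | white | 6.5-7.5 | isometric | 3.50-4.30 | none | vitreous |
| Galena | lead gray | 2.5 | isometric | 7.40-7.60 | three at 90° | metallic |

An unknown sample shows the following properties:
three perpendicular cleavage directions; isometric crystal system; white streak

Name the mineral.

Halite

Three perpendicular cleavage directions — Halite, Anhydrite, Galena remain.
Isometric crystal system rules out Anhydrite.
White streak rules out Galena.
Halite is the sole remaining match.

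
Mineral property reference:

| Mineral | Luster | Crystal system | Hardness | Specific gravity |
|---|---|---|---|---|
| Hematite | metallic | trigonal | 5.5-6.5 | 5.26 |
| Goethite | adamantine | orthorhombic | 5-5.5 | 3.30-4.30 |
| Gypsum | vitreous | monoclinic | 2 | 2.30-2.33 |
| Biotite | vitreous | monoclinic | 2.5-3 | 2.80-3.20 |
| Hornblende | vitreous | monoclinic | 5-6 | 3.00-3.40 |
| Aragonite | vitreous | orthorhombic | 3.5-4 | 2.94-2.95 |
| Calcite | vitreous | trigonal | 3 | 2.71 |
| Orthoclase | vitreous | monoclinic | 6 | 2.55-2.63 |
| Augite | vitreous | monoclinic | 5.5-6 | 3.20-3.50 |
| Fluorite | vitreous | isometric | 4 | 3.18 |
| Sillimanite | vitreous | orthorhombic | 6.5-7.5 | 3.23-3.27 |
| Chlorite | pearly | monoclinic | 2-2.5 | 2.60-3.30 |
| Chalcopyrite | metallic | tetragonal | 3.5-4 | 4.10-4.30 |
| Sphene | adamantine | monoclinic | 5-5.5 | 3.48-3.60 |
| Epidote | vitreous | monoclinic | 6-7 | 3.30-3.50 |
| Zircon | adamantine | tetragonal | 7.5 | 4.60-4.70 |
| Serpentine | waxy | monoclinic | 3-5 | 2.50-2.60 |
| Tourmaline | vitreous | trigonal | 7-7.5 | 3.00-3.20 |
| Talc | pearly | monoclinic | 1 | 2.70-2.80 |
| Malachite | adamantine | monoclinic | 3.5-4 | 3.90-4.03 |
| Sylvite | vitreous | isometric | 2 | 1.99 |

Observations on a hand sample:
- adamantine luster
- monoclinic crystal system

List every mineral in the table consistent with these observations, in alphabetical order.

Adamantine luster: Goethite, Sphene, Zircon, Malachite remain.
Monoclinic crystal system rules out Goethite, Zircon.
Consistent with every observation: Malachite, Sphene.

Malachite, Sphene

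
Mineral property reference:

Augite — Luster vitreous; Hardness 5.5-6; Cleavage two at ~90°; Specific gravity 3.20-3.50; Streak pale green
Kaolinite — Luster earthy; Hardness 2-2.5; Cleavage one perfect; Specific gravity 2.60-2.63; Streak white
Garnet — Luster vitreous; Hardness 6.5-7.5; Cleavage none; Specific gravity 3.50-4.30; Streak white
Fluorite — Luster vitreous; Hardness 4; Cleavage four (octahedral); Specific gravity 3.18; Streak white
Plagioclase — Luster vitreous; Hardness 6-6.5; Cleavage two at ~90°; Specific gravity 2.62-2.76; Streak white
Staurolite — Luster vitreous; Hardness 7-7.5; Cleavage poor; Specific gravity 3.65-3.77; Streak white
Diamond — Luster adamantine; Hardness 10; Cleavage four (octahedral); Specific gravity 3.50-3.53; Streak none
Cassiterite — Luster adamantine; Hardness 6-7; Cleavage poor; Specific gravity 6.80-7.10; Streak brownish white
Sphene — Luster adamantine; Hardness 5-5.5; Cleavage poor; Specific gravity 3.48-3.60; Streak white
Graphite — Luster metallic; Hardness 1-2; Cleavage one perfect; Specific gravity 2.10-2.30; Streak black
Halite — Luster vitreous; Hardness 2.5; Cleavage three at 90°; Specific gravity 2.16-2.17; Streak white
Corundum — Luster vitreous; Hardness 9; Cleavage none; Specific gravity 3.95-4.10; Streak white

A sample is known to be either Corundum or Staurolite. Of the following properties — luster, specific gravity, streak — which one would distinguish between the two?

specific gravity

Luster: both vitreous — same for both.
Specific gravity: Corundum 3.95-4.10, Staurolite 3.65-3.77 — different.
Streak: both white — same for both.
Of the listed properties, specific gravity is the one that separates them.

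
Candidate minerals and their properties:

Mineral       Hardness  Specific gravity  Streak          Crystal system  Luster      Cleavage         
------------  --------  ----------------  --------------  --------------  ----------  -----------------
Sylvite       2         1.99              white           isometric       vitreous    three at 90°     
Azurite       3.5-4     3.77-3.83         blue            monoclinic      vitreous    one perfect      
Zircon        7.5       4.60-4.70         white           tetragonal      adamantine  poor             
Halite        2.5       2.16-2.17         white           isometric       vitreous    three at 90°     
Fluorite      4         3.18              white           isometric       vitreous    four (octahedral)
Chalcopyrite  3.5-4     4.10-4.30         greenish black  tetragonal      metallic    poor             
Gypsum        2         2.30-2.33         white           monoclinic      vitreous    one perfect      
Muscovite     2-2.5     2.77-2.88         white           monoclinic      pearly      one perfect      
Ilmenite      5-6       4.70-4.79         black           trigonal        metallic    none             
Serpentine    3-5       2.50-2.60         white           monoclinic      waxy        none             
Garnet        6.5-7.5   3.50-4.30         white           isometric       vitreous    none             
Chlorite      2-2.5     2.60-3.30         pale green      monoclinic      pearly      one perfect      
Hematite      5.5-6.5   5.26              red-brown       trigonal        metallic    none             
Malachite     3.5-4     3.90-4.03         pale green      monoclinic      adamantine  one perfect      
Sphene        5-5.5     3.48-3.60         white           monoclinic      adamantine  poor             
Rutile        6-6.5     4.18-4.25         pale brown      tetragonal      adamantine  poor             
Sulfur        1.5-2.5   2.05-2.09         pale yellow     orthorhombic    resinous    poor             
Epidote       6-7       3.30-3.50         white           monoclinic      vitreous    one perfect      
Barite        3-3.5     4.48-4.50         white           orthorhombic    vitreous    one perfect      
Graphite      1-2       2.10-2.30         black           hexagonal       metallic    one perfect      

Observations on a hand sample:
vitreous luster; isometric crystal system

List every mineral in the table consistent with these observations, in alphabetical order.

Vitreous luster — Sylvite, Azurite, Halite, Fluorite, Gypsum, Garnet, Epidote, Barite remain.
Isometric crystal system eliminates Azurite, Gypsum, Epidote, Barite.
Remaining candidates: Fluorite, Garnet, Halite, Sylvite.

Fluorite, Garnet, Halite, Sylvite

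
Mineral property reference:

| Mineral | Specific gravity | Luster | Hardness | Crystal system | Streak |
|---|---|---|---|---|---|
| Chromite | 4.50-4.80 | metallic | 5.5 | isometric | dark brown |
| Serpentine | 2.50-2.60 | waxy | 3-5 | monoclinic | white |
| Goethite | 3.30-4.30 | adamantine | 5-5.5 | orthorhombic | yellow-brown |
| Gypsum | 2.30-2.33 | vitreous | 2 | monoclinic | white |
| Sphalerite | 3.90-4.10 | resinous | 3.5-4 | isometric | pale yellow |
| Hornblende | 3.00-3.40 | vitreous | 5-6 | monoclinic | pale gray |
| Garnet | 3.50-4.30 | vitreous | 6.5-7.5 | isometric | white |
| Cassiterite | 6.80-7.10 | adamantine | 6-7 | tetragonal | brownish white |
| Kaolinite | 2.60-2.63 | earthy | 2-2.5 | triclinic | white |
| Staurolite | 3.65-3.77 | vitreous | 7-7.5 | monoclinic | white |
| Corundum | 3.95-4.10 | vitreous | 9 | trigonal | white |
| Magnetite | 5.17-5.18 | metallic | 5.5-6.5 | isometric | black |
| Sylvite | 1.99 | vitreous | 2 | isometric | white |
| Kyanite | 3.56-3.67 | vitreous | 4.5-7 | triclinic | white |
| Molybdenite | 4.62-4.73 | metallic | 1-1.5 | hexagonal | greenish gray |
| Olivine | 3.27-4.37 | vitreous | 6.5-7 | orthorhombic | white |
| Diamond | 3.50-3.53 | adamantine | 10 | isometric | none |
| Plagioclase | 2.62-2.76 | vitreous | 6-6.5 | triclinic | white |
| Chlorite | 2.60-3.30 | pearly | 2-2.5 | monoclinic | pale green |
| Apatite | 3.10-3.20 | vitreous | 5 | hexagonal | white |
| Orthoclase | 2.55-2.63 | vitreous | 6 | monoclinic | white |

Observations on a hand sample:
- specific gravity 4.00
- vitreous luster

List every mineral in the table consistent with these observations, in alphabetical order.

Specific gravity 4.00: leaves Goethite, Sphalerite, Garnet, Corundum, Olivine.
Vitreous luster eliminates Goethite, Sphalerite.
Remaining candidates: Corundum, Garnet, Olivine.

Corundum, Garnet, Olivine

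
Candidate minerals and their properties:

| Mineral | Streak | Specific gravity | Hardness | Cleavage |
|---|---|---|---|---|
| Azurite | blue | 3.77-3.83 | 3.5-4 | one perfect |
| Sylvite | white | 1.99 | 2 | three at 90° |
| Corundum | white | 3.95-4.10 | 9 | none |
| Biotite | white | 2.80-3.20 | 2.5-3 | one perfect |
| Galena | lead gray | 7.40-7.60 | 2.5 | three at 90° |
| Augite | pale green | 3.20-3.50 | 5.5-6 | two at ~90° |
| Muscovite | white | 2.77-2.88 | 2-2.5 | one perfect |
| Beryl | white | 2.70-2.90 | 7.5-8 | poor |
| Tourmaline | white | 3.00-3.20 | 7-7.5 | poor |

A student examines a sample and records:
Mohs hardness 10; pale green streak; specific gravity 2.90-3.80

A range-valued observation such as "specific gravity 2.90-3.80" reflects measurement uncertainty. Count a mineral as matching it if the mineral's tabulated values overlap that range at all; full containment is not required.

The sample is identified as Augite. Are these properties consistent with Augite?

No

Mohs hardness 10 — Augite has hardness 5.5-6; inconsistent.
Pale green streak — matches Augite (pale green streak).
Specific gravity 2.90-3.80 — matches Augite (SG 3.20-3.50).
Augite is excluded by the hardness.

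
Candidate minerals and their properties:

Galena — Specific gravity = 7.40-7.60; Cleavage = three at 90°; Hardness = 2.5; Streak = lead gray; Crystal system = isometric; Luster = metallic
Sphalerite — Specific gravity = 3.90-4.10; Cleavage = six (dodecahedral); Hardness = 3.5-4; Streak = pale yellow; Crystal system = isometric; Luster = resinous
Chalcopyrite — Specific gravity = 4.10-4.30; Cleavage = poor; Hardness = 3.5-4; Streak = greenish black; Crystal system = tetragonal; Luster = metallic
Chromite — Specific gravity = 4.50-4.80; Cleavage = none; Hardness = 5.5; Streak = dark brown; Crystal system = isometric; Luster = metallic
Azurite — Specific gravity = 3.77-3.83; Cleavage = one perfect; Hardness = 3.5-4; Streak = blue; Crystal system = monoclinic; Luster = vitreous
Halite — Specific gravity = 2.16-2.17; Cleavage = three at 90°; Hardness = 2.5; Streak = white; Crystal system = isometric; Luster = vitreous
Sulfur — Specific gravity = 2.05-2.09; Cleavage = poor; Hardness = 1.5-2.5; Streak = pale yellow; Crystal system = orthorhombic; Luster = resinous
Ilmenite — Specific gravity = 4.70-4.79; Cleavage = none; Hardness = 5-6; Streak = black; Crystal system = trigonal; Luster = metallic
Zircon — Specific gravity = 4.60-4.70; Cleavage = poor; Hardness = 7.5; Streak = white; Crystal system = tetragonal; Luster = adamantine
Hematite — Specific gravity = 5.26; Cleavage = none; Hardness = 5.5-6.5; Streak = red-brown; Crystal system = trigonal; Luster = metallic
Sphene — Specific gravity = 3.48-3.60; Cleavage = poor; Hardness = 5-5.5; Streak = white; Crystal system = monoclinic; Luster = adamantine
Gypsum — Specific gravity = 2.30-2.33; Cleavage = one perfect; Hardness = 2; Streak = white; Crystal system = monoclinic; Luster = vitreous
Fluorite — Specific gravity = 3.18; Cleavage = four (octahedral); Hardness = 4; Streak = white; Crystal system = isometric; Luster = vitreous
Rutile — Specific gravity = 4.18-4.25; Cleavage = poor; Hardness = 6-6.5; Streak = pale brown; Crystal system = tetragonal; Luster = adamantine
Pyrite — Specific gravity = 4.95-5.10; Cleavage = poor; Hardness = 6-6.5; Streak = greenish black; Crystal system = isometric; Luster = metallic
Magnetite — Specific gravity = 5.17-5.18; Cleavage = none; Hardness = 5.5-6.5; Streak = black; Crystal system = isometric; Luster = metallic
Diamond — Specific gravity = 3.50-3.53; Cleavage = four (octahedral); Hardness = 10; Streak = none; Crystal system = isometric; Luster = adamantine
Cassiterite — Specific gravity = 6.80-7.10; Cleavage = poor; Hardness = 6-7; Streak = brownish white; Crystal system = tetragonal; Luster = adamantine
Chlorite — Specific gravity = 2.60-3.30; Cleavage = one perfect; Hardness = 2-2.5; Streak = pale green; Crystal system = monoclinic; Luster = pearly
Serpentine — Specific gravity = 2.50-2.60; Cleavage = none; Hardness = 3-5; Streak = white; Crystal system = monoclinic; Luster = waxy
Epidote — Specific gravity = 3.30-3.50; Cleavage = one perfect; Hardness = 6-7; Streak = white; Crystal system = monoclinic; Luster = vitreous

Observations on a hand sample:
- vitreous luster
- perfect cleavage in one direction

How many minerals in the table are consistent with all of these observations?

Vitreous luster — leaves Azurite, Halite, Gypsum, Fluorite, Epidote.
Perfect cleavage in one direction is inconsistent with Halite, Fluorite.
The minerals that satisfy all observations are Azurite, Epidote, Gypsum.
That is 3 minerals.

3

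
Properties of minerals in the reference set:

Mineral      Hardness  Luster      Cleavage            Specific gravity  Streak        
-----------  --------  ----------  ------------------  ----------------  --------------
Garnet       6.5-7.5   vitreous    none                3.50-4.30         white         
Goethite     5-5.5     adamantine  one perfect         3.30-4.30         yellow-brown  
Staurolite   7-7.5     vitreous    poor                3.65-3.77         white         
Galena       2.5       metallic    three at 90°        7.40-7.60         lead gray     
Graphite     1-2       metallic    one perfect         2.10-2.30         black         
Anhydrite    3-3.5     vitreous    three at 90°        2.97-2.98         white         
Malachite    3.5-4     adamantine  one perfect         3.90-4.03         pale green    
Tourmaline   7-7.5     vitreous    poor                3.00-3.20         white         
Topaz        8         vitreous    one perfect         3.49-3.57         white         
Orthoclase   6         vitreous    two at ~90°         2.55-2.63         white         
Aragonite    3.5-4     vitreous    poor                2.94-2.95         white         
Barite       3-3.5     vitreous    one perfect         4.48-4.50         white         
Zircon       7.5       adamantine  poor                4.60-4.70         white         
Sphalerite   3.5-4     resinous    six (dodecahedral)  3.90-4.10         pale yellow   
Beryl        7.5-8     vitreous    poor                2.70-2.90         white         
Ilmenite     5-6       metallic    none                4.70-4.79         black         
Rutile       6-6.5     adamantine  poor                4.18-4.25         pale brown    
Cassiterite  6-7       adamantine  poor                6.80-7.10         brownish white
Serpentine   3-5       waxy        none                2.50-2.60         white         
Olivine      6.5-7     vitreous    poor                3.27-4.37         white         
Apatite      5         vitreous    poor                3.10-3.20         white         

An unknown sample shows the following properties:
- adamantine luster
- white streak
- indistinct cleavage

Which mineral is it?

Zircon

Adamantine luster: Goethite, Malachite, Zircon, Rutile, Cassiterite remain.
White streak: Zircon remains.
Indistinct cleavage: every remaining candidate is consistent.
The only mineral consistent with every observation is Zircon.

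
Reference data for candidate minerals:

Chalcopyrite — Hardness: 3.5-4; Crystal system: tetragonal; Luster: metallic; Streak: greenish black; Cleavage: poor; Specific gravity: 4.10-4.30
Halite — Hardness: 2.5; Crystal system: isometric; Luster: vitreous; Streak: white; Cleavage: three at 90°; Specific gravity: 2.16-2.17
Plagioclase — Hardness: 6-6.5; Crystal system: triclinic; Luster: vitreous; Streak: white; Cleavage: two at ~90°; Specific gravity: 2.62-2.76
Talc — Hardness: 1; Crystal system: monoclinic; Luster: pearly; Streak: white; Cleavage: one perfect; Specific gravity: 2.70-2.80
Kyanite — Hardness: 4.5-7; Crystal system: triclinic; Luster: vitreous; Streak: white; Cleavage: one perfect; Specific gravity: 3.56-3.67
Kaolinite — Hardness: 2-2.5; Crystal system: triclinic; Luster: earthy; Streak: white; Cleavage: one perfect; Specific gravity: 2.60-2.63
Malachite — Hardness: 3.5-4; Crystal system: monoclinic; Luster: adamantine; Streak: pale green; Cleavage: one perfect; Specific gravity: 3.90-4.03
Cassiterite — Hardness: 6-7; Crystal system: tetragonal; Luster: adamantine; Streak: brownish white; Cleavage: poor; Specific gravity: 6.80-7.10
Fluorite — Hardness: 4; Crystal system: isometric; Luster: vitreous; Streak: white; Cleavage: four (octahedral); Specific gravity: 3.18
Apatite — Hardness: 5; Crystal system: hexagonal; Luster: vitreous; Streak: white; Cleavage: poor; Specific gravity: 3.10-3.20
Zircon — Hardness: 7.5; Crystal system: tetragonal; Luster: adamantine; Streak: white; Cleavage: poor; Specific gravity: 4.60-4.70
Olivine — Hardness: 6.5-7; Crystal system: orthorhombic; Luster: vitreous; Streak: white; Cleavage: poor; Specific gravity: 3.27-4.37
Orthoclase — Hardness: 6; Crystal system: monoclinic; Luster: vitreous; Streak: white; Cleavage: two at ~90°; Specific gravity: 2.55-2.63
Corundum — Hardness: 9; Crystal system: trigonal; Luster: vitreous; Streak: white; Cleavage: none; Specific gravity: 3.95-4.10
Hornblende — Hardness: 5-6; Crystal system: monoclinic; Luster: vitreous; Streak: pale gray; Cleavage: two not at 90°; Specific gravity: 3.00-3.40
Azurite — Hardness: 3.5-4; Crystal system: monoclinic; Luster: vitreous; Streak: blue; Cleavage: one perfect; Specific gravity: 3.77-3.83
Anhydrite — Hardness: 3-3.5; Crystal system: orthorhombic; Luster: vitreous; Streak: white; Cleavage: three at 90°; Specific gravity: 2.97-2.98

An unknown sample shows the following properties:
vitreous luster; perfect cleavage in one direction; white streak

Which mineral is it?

Kyanite

Vitreous luster rules out Chalcopyrite, Talc, Kaolinite, Malachite, Cassiterite, Zircon.
Perfect cleavage in one direction — Kyanite, Azurite remain.
White streak is inconsistent with Azurite.
Kyanite is the sole remaining match.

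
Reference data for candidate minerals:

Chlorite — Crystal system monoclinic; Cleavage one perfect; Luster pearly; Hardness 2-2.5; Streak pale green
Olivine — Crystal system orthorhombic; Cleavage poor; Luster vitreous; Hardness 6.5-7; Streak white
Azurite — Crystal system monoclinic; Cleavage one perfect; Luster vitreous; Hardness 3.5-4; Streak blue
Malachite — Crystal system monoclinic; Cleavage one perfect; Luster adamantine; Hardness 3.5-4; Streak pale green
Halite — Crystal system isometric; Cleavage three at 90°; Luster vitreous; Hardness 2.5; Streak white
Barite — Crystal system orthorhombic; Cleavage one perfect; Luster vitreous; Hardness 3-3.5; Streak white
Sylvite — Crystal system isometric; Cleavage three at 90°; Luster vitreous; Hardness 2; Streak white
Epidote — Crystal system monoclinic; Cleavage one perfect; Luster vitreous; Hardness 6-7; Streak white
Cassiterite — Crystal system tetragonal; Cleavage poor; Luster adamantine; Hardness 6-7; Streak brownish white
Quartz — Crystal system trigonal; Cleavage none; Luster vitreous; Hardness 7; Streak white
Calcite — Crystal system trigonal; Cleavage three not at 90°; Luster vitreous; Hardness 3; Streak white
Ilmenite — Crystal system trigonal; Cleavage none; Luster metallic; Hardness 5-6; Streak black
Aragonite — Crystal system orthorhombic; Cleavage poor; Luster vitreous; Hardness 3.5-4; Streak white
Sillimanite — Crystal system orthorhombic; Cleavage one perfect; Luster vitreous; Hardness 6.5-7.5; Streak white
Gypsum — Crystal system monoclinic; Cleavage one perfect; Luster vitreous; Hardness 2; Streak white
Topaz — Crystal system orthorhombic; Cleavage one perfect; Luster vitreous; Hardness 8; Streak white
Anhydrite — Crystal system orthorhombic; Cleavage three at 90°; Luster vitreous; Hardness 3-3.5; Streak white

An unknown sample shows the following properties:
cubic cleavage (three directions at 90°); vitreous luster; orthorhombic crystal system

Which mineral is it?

Anhydrite

Cubic cleavage (three directions at 90°) — narrows the field to Halite, Sylvite, Anhydrite.
Vitreous luster — consistent with all remaining minerals.
Orthorhombic crystal system — Anhydrite remains.
Only Anhydrite satisfies all observations.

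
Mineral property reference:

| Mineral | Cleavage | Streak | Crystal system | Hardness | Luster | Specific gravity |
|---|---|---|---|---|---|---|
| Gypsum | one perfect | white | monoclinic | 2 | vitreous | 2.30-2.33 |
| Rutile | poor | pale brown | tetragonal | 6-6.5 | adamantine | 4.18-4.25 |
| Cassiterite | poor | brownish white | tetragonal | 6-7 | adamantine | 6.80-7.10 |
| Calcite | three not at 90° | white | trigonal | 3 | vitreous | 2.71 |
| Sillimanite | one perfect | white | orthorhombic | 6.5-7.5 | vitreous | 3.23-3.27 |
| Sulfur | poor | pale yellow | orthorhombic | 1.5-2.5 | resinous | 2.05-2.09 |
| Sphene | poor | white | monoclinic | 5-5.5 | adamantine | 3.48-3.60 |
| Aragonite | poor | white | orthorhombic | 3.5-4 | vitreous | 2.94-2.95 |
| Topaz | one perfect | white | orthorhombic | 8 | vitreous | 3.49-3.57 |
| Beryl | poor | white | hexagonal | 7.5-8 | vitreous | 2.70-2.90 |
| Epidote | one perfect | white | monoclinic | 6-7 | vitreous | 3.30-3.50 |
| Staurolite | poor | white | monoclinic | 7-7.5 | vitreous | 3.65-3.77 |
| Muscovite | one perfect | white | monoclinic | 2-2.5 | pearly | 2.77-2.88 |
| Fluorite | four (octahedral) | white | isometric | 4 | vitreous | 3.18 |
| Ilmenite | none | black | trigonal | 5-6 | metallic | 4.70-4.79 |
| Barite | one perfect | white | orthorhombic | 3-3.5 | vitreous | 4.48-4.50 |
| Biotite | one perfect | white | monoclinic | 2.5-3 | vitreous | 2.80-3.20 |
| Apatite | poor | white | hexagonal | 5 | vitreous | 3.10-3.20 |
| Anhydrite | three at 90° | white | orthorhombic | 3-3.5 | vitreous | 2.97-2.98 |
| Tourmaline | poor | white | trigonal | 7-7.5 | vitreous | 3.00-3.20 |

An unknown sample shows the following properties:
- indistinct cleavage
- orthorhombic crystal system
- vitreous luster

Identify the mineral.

Aragonite

Indistinct cleavage: leaves Rutile, Cassiterite, Sulfur, Sphene, Aragonite, Beryl, Staurolite, Apatite, Tourmaline.
Orthorhombic crystal system: narrows the field to Sulfur, Aragonite.
Vitreous luster eliminates Sulfur.
Aragonite is the sole remaining match.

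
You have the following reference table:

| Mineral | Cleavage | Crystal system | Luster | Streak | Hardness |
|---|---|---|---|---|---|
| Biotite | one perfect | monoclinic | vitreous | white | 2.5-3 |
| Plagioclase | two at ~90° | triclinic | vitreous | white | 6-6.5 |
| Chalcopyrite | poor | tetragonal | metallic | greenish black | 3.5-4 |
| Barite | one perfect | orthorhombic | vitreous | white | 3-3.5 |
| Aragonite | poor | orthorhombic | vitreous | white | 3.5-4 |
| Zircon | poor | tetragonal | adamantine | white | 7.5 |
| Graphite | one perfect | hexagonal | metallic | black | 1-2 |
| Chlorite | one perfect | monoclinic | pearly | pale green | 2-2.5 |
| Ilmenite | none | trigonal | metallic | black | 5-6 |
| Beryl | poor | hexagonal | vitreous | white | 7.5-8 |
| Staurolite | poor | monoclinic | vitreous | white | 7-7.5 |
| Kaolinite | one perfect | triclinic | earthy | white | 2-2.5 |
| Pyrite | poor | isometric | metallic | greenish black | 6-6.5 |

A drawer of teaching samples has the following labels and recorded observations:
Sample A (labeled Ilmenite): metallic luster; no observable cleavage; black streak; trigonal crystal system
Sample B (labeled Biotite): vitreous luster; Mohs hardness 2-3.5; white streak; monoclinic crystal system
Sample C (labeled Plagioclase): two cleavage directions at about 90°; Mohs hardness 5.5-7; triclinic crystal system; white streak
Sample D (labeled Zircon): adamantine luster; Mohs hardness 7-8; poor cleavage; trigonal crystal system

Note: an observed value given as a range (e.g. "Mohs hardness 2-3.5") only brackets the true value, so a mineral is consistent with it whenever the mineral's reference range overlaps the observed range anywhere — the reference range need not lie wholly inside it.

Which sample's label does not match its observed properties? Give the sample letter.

D

Sample A: nothing contradicts Ilmenite.
Sample B: nothing contradicts Biotite.
Sample C: nothing contradicts Plagioclase.
Sample D: trigonal crystal system is outside the reference for Zircon (tetragonal system) — mislabeled.
Sample D is the mislabeled one.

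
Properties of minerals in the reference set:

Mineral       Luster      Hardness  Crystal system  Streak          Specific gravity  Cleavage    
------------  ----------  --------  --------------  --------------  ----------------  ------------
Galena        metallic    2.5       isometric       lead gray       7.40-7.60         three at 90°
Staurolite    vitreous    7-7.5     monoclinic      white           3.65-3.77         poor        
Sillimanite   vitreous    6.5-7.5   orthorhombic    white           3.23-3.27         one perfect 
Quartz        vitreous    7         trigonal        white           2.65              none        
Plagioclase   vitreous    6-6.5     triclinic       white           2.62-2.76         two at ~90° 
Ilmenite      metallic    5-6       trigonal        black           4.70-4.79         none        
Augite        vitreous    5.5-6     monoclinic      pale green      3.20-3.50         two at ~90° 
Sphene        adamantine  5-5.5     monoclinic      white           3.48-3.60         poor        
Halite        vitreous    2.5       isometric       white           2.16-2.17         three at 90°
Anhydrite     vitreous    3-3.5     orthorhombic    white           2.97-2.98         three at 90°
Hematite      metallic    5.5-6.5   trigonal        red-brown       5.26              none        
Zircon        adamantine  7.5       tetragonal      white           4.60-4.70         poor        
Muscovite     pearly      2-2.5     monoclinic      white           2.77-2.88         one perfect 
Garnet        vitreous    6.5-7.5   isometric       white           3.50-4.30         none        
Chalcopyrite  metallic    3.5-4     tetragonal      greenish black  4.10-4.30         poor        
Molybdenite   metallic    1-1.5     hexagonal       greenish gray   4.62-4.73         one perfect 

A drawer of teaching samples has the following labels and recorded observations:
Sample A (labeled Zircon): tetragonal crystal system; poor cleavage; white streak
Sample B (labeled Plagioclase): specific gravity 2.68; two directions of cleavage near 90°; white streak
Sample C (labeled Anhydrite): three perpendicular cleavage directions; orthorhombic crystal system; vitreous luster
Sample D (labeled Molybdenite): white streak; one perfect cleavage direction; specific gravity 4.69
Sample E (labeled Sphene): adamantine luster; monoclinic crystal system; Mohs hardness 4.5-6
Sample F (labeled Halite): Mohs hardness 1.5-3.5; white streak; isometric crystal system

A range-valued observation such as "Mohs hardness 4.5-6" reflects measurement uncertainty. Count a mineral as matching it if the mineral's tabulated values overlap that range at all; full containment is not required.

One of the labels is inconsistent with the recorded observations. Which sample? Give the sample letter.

D

Sample A: observations are consistent with Zircon.
Sample B: observations are consistent with Plagioclase.
Sample C: observations are consistent with Anhydrite.
Sample D: Molybdenite has greenish gray streak, but the record shows white streak — this label is wrong.
Sample E: observations are consistent with Sphene.
Sample F: observations are consistent with Halite.
Only sample D is inconsistent with its label.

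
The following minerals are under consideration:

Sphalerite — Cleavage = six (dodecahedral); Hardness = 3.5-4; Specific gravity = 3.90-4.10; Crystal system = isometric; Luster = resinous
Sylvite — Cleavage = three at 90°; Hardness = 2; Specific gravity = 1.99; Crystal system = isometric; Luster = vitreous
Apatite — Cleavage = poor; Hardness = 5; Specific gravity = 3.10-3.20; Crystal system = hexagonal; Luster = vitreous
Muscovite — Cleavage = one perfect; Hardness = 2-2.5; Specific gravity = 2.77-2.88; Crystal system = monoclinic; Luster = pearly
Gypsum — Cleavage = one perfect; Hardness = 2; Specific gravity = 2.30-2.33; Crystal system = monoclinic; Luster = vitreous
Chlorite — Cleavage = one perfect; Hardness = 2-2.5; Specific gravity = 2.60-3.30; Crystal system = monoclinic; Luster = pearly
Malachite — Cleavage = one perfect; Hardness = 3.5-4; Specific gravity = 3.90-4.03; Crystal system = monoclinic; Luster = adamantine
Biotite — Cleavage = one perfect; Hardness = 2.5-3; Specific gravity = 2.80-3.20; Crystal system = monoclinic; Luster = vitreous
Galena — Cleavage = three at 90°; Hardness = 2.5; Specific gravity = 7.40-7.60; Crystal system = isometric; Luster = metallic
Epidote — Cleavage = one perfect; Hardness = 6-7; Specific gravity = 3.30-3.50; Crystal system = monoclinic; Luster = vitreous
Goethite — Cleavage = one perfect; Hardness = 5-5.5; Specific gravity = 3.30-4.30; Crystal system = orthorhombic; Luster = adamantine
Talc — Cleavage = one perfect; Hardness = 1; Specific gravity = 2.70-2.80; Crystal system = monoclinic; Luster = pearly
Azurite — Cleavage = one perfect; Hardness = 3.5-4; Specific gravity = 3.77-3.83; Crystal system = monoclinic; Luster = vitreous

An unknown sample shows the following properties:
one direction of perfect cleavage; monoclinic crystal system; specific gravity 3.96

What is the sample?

Malachite

One direction of perfect cleavage rules out Sphalerite, Sylvite, Apatite, Galena.
Monoclinic crystal system is inconsistent with Goethite.
Specific gravity 3.96 — Malachite remains.
Malachite is the sole remaining match.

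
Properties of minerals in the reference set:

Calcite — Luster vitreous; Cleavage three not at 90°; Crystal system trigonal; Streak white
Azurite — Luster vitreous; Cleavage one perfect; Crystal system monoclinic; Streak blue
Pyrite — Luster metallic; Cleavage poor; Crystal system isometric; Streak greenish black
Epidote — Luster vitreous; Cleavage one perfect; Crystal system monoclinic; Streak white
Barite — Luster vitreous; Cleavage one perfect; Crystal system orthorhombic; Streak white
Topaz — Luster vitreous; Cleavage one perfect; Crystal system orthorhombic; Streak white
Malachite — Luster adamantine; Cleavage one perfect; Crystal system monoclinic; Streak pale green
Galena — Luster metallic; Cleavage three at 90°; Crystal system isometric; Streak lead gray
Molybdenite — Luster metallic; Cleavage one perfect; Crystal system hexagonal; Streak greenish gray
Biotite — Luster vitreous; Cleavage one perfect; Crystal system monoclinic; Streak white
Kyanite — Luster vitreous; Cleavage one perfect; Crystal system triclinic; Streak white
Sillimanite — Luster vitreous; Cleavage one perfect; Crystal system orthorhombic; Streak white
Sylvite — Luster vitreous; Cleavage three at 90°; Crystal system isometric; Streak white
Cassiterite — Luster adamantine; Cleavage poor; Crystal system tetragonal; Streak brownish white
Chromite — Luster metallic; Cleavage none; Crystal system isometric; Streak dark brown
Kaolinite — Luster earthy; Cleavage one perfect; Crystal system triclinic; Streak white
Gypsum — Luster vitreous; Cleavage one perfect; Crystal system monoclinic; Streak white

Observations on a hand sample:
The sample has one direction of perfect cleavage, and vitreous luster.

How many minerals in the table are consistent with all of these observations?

One direction of perfect cleavage eliminates Calcite, Pyrite, Galena, Sylvite, Cassiterite, Chromite.
Vitreous luster excludes Malachite, Molybdenite, Kaolinite.
The minerals that satisfy all observations are Azurite, Barite, Biotite, Epidote, Gypsum, Kyanite, Sillimanite, Topaz.
That is 8 minerals.

8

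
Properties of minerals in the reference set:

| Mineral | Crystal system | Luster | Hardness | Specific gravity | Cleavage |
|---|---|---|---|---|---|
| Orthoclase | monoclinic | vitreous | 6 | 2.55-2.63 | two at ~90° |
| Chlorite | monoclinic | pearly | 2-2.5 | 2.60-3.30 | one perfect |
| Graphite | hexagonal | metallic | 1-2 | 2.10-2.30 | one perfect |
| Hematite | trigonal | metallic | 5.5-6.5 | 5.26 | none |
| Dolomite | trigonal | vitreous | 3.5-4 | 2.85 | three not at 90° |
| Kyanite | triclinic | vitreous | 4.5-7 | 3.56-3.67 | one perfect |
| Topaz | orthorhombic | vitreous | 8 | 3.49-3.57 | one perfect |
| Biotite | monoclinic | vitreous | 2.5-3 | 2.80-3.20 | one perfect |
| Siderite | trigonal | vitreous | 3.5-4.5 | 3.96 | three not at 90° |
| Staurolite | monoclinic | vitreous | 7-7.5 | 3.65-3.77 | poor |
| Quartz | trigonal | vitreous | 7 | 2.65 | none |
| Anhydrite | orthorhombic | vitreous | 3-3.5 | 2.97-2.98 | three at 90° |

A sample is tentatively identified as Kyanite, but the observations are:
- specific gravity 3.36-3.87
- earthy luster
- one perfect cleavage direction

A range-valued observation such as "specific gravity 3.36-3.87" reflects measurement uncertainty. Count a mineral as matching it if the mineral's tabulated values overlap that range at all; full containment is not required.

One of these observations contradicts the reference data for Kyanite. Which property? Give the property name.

luster

Specific gravity 3.36-3.87: Kyanite has SG 3.56-3.67 — consistent.
Earthy luster: Kyanite has vitreous luster — outside the reference range.
One perfect cleavage direction: Kyanite has cleavage one perfect — consistent.
Everything matches except the luster.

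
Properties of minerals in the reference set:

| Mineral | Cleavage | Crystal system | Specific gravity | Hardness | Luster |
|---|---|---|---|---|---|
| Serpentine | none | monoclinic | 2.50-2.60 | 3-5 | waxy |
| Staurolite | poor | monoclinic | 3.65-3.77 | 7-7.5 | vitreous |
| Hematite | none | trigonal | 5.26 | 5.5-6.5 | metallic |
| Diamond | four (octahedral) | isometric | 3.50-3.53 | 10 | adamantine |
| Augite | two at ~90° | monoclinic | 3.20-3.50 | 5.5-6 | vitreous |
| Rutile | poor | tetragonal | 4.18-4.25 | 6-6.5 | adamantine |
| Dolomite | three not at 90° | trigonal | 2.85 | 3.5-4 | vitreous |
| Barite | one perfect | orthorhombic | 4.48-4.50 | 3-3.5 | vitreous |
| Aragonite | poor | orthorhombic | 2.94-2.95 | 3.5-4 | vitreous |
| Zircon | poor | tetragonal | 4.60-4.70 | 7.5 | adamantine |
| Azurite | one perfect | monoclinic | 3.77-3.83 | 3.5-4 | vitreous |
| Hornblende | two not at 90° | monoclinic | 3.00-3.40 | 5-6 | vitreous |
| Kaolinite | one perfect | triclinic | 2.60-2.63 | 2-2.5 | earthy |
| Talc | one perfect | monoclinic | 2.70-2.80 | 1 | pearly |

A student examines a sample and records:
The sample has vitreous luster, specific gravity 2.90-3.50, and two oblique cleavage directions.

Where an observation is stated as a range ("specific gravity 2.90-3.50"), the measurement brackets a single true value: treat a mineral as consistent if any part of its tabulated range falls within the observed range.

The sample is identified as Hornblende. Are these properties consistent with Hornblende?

Consistent

Vitreous luster — fits Hornblende (vitreous luster).
Specific gravity 2.90-3.50 — fits Hornblende (SG 3.00-3.40).
Two oblique cleavage directions — fits Hornblende (cleavage two not at 90°).
All observations are consistent with the tabulated values for Hornblende.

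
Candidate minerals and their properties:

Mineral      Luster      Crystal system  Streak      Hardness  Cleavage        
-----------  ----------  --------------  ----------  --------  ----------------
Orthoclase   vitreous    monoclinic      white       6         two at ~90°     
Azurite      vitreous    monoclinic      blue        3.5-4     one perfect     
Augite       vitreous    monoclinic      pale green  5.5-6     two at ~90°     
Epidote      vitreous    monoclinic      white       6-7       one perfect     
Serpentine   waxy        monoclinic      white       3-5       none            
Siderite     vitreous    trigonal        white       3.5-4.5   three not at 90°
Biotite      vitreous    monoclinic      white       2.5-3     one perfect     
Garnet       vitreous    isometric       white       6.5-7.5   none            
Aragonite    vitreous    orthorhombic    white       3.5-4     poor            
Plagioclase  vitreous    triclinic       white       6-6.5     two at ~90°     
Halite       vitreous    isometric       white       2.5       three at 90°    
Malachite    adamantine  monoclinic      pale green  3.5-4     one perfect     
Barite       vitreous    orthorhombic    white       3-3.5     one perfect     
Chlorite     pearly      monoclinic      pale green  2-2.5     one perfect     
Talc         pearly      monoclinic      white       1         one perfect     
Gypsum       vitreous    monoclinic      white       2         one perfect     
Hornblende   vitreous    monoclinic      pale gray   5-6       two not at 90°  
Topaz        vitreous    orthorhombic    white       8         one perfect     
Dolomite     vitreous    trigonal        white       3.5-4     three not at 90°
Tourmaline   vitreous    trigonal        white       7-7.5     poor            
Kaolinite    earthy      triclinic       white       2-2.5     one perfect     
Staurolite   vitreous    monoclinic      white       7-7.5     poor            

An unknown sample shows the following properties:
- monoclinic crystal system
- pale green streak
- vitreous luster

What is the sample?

Monoclinic crystal system — narrows the field to Orthoclase, Azurite, Augite, Epidote, Serpentine, Biotite, Malachite, Chlorite, Talc, Gypsum, Hornblende, Staurolite.
Pale green streak — Augite, Malachite, Chlorite remain.
Vitreous luster — leaves Augite.
Augite is the sole remaining match.

Augite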